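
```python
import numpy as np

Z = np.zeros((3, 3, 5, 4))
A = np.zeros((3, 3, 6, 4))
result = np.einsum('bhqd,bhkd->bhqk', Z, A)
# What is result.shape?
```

(3, 3, 5, 6)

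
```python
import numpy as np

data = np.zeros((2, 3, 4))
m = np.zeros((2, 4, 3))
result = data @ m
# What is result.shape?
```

(2, 3, 3)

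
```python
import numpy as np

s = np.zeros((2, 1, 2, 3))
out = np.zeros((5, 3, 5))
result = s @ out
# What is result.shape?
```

(2, 5, 2, 5)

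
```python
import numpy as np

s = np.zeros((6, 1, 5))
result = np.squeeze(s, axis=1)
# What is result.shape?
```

(6, 5)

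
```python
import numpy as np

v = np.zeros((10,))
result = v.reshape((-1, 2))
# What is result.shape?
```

(5, 2)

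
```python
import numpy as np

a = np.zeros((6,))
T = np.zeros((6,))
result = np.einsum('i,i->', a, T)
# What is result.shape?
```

()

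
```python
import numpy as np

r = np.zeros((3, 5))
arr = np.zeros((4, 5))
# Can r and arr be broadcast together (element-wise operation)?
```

No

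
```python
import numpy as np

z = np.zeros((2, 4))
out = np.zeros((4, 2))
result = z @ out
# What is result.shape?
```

(2, 2)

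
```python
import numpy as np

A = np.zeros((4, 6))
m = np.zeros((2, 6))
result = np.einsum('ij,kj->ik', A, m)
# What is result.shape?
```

(4, 2)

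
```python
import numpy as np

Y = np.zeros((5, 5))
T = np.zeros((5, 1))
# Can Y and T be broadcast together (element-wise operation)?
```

Yes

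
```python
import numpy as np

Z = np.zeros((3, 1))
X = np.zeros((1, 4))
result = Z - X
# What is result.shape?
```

(3, 4)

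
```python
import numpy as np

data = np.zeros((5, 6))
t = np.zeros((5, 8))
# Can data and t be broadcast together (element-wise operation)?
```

No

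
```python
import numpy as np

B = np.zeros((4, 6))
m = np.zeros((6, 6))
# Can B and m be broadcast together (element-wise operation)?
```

No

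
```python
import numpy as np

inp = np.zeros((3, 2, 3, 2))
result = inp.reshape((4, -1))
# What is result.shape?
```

(4, 9)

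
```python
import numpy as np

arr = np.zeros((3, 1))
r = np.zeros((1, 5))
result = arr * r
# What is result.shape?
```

(3, 5)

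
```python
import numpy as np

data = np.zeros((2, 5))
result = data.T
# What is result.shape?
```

(5, 2)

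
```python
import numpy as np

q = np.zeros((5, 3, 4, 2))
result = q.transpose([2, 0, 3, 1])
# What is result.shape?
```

(4, 5, 2, 3)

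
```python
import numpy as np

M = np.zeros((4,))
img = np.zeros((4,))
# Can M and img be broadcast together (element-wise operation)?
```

Yes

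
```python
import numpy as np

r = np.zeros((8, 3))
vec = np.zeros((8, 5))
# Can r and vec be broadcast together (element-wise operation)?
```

No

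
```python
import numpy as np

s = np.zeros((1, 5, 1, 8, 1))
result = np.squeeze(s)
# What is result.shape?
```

(5, 8)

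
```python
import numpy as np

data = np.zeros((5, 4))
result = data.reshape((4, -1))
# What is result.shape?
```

(4, 5)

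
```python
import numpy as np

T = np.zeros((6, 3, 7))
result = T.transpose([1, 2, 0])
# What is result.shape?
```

(3, 7, 6)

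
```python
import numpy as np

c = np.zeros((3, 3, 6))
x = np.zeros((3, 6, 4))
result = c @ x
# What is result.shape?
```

(3, 3, 4)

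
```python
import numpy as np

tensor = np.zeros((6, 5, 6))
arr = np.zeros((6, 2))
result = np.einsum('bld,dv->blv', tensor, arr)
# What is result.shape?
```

(6, 5, 2)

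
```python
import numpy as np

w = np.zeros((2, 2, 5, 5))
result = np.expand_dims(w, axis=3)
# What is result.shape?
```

(2, 2, 5, 1, 5)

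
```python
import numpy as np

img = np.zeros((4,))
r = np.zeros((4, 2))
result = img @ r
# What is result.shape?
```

(2,)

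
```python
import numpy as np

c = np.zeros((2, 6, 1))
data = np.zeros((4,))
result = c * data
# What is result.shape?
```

(2, 6, 4)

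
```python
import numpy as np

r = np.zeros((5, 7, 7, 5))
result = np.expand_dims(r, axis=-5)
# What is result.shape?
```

(1, 5, 7, 7, 5)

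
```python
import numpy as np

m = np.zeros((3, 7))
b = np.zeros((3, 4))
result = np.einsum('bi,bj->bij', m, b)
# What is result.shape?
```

(3, 7, 4)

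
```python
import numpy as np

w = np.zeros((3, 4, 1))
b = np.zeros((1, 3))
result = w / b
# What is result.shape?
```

(3, 4, 3)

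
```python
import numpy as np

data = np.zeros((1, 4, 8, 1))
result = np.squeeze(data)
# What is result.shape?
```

(4, 8)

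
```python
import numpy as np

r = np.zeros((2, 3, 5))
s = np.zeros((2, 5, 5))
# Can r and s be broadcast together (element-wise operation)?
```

No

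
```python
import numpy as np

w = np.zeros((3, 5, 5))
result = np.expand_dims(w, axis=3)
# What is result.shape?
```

(3, 5, 5, 1)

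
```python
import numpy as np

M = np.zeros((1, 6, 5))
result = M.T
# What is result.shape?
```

(5, 6, 1)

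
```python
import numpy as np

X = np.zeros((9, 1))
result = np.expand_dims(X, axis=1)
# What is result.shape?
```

(9, 1, 1)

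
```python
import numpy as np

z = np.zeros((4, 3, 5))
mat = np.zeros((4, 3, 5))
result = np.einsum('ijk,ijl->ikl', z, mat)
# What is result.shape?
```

(4, 5, 5)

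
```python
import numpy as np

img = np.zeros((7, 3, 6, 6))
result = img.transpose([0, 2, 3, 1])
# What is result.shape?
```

(7, 6, 6, 3)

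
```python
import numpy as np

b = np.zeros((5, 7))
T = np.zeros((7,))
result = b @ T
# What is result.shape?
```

(5,)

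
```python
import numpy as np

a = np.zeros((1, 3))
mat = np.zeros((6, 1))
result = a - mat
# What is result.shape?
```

(6, 3)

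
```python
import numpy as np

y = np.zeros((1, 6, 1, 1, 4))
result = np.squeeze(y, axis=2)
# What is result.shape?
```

(1, 6, 1, 4)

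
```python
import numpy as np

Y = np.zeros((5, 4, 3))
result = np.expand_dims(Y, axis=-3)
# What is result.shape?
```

(5, 1, 4, 3)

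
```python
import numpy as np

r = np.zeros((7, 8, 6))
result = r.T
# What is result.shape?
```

(6, 8, 7)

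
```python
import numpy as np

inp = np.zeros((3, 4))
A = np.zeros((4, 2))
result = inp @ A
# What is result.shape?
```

(3, 2)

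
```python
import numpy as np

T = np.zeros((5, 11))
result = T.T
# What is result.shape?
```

(11, 5)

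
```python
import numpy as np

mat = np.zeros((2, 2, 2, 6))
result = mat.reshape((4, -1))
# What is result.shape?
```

(4, 12)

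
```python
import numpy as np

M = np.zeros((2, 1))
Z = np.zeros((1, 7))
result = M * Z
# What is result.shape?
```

(2, 7)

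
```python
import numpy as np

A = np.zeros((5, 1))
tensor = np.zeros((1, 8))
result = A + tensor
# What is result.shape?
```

(5, 8)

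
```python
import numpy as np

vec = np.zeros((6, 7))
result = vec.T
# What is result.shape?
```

(7, 6)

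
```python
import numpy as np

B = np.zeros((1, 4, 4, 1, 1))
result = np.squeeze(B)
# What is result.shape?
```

(4, 4)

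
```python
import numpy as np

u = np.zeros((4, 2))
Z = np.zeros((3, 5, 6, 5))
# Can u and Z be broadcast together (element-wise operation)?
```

No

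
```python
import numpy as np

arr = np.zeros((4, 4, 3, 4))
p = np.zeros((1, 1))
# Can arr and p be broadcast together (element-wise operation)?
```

Yes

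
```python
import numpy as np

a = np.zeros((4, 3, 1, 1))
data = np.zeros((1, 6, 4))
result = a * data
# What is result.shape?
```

(4, 3, 6, 4)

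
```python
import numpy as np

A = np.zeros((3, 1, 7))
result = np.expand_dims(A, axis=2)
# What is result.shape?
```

(3, 1, 1, 7)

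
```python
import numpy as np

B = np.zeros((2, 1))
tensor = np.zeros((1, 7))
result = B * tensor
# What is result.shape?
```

(2, 7)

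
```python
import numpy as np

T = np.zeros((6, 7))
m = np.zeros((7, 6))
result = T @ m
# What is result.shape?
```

(6, 6)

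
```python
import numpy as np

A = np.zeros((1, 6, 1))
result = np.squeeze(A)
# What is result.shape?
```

(6,)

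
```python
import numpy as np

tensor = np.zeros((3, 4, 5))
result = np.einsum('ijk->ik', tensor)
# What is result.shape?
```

(3, 5)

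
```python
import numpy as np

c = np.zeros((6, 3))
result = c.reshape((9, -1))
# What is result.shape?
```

(9, 2)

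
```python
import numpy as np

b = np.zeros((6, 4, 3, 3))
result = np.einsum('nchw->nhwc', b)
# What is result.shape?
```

(6, 3, 3, 4)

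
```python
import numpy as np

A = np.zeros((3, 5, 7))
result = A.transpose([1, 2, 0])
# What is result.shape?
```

(5, 7, 3)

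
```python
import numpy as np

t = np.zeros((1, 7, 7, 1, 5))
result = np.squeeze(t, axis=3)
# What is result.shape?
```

(1, 7, 7, 5)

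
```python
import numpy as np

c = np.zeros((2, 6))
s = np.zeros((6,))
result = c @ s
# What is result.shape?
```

(2,)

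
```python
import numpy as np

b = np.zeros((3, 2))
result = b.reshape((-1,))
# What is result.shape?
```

(6,)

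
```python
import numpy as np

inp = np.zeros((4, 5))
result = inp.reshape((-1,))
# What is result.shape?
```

(20,)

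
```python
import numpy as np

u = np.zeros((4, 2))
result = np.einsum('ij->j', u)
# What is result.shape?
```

(2,)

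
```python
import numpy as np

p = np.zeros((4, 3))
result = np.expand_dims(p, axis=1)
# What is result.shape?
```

(4, 1, 3)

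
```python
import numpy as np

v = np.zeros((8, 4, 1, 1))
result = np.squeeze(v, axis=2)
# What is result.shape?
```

(8, 4, 1)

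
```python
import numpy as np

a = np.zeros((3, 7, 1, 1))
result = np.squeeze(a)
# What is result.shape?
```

(3, 7)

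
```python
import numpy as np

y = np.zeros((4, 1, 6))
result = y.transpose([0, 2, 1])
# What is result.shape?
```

(4, 6, 1)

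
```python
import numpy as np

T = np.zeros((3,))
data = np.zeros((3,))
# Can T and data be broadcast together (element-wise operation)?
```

Yes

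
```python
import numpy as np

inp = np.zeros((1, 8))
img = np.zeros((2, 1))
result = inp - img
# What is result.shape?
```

(2, 8)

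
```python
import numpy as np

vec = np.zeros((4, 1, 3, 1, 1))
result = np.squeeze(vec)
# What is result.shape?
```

(4, 3)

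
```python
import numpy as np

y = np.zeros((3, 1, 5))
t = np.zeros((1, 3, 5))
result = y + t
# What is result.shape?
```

(3, 3, 5)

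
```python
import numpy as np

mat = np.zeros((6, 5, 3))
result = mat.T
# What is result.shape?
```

(3, 5, 6)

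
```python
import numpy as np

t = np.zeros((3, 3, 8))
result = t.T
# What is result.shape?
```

(8, 3, 3)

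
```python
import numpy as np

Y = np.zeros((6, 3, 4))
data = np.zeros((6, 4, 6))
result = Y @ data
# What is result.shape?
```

(6, 3, 6)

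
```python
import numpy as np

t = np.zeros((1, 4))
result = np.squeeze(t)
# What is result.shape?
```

(4,)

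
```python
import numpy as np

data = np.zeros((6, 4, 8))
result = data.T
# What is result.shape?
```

(8, 4, 6)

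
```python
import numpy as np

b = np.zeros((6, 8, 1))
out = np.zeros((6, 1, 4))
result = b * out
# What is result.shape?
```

(6, 8, 4)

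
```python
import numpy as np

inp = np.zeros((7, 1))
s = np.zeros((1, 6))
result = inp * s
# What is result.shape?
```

(7, 6)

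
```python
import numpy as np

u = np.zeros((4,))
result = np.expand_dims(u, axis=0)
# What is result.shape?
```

(1, 4)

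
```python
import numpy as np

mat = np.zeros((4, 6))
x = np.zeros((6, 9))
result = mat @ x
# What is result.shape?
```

(4, 9)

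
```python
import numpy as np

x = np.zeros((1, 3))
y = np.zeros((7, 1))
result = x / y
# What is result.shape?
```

(7, 3)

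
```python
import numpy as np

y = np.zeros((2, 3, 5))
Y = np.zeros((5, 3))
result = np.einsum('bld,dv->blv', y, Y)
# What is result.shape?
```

(2, 3, 3)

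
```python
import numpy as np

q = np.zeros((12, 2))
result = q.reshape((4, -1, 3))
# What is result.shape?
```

(4, 2, 3)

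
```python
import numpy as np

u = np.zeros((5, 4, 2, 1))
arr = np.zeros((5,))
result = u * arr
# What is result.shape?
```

(5, 4, 2, 5)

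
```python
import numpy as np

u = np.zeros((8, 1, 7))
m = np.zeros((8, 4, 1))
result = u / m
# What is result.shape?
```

(8, 4, 7)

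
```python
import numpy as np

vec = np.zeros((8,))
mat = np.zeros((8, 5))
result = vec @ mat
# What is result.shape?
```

(5,)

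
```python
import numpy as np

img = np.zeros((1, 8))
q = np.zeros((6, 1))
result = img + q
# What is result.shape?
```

(6, 8)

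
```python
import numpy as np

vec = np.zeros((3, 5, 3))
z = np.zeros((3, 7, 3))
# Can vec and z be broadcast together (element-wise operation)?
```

No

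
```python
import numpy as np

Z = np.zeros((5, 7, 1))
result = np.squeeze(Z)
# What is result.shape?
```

(5, 7)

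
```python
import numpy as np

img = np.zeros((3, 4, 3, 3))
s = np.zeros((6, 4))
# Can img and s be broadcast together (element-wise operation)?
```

No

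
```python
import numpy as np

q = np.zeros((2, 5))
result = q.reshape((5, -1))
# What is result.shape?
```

(5, 2)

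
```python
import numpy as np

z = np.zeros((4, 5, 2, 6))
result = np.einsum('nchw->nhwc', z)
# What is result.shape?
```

(4, 2, 6, 5)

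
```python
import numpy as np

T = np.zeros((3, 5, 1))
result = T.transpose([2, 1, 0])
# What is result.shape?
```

(1, 5, 3)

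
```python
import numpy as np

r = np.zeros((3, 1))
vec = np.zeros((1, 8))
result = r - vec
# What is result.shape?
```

(3, 8)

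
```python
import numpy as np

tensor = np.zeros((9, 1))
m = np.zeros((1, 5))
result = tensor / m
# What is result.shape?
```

(9, 5)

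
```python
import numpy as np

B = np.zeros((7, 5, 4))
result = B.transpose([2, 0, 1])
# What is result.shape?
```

(4, 7, 5)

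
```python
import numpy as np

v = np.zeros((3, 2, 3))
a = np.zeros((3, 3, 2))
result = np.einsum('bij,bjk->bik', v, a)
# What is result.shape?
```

(3, 2, 2)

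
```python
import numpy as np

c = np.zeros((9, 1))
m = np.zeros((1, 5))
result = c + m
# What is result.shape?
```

(9, 5)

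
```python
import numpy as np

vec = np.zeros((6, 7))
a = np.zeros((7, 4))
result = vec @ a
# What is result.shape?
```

(6, 4)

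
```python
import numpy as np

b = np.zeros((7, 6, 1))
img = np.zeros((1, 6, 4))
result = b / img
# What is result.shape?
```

(7, 6, 4)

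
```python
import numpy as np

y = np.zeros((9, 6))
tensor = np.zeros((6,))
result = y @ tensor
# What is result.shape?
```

(9,)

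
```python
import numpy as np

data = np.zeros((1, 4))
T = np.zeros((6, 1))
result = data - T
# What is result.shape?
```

(6, 4)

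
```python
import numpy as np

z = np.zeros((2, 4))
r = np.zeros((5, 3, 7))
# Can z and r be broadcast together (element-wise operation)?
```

No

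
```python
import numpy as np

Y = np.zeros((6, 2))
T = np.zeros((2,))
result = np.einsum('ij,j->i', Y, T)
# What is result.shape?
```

(6,)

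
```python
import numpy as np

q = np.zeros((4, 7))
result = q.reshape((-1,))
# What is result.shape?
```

(28,)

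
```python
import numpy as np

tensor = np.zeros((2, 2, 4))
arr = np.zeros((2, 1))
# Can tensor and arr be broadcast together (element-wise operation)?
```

Yes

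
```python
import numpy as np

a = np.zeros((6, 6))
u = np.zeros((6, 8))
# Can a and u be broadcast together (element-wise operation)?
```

No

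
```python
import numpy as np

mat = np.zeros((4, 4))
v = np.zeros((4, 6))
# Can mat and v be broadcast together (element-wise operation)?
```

No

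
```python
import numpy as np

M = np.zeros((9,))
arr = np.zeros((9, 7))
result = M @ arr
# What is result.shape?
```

(7,)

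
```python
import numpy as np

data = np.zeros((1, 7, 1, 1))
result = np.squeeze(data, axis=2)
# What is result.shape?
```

(1, 7, 1)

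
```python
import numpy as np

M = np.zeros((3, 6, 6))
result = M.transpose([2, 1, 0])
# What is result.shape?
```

(6, 6, 3)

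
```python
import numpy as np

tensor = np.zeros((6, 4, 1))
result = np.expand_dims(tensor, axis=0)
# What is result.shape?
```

(1, 6, 4, 1)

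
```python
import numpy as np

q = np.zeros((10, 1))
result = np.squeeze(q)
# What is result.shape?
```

(10,)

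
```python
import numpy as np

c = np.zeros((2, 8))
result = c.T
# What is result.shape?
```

(8, 2)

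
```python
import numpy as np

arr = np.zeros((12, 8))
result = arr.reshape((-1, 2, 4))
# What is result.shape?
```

(12, 2, 4)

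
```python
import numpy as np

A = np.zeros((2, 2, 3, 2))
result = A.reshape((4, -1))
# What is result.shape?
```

(4, 6)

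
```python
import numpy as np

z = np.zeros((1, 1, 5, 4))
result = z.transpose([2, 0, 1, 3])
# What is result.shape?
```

(5, 1, 1, 4)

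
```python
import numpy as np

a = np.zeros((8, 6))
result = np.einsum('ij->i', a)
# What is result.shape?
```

(8,)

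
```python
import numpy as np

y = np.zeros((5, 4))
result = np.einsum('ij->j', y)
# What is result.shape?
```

(4,)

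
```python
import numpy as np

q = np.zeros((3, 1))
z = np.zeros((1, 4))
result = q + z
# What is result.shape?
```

(3, 4)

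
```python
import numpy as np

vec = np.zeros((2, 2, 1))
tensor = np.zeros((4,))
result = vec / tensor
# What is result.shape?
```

(2, 2, 4)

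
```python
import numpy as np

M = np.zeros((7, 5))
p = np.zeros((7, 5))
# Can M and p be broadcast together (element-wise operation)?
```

Yes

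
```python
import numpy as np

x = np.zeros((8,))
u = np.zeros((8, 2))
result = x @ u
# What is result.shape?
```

(2,)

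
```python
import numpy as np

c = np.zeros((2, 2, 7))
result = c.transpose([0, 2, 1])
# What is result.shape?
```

(2, 7, 2)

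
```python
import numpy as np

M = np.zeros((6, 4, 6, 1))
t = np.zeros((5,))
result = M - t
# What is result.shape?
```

(6, 4, 6, 5)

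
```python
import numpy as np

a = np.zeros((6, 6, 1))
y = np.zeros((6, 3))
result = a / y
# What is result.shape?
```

(6, 6, 3)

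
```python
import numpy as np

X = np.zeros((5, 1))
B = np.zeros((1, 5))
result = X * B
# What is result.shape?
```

(5, 5)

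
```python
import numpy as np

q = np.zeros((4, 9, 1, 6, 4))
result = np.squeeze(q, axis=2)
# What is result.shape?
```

(4, 9, 6, 4)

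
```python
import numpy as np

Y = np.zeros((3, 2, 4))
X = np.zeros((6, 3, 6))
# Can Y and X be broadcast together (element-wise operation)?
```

No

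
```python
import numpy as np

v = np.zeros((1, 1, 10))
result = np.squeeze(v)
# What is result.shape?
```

(10,)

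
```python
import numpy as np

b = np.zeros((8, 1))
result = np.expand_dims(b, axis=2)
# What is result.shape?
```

(8, 1, 1)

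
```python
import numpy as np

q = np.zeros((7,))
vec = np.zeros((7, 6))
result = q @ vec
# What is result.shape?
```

(6,)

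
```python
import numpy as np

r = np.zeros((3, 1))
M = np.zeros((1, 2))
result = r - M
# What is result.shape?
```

(3, 2)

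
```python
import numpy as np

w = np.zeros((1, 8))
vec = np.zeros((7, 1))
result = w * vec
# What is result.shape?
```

(7, 8)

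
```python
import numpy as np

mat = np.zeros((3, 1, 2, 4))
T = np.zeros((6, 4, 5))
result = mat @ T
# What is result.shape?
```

(3, 6, 2, 5)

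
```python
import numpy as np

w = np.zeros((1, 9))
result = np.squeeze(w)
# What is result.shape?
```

(9,)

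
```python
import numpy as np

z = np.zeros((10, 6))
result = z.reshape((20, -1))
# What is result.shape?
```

(20, 3)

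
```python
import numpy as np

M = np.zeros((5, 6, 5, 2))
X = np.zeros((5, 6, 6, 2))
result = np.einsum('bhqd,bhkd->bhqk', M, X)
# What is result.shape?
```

(5, 6, 5, 6)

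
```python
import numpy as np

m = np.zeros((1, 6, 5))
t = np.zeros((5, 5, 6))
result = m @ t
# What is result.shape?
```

(5, 6, 6)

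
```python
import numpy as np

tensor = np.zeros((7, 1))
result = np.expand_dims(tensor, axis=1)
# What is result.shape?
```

(7, 1, 1)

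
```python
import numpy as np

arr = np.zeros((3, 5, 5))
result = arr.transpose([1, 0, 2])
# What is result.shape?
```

(5, 3, 5)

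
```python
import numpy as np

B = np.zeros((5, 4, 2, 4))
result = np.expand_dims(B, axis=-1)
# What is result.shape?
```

(5, 4, 2, 4, 1)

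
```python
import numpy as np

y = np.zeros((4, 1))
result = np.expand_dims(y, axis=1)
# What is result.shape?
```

(4, 1, 1)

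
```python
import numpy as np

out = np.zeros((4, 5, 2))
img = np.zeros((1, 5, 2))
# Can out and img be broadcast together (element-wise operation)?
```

Yes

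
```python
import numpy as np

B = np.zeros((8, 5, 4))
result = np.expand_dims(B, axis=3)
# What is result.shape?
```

(8, 5, 4, 1)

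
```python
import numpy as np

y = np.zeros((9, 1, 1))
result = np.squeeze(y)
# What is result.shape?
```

(9,)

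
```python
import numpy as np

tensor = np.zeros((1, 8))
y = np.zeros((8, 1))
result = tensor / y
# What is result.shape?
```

(8, 8)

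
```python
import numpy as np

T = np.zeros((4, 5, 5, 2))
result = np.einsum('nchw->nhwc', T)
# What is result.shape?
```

(4, 5, 2, 5)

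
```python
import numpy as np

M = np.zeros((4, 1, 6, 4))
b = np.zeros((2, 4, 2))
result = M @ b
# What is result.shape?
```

(4, 2, 6, 2)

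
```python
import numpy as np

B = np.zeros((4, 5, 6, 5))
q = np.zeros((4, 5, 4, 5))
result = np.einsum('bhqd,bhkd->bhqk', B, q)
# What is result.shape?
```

(4, 5, 6, 4)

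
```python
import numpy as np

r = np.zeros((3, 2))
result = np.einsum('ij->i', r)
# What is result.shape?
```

(3,)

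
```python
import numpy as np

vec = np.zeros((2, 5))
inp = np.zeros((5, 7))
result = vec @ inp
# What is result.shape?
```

(2, 7)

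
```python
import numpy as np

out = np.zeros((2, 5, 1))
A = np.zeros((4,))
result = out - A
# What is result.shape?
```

(2, 5, 4)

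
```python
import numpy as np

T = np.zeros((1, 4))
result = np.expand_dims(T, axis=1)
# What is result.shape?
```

(1, 1, 4)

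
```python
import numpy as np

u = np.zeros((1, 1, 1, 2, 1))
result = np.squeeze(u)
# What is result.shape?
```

(2,)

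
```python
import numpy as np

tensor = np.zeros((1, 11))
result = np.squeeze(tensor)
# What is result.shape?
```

(11,)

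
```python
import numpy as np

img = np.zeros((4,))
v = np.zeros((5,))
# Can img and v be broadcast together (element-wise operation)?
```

No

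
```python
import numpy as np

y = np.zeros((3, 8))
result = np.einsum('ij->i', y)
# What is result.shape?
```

(3,)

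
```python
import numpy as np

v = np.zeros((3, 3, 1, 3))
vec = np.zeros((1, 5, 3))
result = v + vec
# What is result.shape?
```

(3, 3, 5, 3)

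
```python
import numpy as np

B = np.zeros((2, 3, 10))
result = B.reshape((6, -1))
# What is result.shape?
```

(6, 10)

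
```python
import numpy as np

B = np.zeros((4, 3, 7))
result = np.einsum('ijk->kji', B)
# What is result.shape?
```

(7, 3, 4)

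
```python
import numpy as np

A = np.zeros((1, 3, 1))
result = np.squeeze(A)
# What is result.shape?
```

(3,)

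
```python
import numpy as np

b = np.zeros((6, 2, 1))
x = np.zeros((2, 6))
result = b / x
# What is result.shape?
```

(6, 2, 6)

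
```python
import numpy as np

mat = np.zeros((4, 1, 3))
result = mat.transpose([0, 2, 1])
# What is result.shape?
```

(4, 3, 1)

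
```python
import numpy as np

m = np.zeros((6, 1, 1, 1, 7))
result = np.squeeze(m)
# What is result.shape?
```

(6, 7)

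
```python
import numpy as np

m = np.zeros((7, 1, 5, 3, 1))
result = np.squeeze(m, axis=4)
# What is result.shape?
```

(7, 1, 5, 3)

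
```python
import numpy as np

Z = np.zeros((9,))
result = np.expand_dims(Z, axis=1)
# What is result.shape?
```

(9, 1)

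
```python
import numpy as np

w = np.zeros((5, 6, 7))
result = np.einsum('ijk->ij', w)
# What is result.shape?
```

(5, 6)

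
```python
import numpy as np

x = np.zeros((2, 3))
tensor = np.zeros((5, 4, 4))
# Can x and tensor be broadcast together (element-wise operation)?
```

No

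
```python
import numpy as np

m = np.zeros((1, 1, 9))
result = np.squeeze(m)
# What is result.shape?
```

(9,)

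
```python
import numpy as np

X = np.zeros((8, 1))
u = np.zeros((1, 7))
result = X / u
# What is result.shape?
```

(8, 7)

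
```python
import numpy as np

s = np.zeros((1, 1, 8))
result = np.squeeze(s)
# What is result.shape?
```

(8,)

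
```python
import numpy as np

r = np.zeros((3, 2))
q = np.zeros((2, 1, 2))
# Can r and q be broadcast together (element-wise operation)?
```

Yes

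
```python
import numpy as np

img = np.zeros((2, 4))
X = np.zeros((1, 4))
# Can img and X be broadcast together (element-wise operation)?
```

Yes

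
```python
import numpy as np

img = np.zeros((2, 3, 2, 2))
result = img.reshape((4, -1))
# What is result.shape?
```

(4, 6)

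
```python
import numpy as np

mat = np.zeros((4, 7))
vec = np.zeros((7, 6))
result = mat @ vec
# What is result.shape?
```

(4, 6)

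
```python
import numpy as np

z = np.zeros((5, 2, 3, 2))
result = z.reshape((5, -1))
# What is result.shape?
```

(5, 12)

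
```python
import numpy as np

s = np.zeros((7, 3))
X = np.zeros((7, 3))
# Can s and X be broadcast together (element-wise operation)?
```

Yes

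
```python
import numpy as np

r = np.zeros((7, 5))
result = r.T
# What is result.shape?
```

(5, 7)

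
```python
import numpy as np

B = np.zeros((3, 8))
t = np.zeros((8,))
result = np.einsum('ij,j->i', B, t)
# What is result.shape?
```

(3,)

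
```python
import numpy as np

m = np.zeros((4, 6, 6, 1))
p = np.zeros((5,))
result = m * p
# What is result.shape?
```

(4, 6, 6, 5)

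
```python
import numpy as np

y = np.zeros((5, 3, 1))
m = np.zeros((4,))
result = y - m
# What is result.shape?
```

(5, 3, 4)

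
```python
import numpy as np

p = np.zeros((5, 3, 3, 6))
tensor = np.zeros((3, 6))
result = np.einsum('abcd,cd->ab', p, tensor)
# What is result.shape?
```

(5, 3)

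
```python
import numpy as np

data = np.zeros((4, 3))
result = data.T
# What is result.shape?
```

(3, 4)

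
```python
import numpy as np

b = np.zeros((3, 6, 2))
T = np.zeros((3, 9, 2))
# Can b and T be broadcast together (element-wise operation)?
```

No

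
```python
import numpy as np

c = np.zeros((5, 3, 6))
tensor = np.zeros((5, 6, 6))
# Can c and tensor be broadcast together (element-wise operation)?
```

No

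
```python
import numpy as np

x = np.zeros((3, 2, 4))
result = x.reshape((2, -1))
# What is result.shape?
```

(2, 12)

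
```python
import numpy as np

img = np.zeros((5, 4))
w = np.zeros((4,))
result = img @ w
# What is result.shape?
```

(5,)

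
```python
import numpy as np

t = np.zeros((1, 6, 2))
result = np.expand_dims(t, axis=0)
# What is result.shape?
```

(1, 1, 6, 2)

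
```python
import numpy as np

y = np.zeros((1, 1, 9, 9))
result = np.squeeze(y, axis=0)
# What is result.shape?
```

(1, 9, 9)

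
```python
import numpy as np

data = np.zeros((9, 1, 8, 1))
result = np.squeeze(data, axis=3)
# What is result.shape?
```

(9, 1, 8)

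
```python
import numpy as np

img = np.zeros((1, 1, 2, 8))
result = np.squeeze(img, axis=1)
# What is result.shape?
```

(1, 2, 8)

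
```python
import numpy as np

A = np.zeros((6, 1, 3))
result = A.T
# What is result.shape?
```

(3, 1, 6)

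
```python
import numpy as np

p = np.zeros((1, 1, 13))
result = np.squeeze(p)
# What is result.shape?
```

(13,)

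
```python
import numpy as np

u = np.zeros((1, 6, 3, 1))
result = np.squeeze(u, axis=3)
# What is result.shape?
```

(1, 6, 3)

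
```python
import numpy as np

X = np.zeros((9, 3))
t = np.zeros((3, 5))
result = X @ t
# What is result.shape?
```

(9, 5)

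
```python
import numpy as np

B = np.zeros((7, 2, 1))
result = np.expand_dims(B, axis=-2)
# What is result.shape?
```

(7, 2, 1, 1)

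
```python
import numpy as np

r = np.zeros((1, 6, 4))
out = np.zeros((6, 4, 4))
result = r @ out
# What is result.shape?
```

(6, 6, 4)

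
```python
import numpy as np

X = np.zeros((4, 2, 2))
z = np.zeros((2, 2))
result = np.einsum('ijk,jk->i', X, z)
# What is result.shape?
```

(4,)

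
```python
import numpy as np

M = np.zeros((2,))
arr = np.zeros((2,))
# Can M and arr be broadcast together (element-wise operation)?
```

Yes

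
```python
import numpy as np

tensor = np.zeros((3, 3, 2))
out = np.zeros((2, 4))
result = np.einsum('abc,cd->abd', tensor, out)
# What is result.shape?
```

(3, 3, 4)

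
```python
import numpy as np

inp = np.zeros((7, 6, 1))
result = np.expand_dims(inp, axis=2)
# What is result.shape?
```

(7, 6, 1, 1)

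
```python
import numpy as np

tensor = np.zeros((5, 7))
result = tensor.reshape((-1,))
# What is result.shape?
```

(35,)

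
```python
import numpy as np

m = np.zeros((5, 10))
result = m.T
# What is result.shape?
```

(10, 5)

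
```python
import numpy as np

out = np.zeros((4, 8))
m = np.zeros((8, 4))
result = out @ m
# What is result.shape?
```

(4, 4)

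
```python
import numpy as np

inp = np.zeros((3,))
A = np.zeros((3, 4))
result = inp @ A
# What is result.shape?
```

(4,)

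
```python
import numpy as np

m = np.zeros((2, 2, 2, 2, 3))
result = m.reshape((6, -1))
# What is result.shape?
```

(6, 8)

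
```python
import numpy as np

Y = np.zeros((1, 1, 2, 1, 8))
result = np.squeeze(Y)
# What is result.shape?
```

(2, 8)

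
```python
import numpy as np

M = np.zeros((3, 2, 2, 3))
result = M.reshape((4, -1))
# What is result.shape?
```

(4, 9)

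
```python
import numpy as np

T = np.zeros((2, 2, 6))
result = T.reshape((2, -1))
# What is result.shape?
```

(2, 12)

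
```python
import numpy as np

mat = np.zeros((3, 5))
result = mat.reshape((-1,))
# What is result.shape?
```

(15,)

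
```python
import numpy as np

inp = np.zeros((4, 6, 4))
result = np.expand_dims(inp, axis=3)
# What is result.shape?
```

(4, 6, 4, 1)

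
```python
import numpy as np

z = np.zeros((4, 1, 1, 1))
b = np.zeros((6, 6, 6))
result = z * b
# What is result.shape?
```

(4, 6, 6, 6)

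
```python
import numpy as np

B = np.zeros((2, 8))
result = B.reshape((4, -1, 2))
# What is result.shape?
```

(4, 2, 2)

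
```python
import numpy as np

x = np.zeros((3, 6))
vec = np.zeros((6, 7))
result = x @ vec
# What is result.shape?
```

(3, 7)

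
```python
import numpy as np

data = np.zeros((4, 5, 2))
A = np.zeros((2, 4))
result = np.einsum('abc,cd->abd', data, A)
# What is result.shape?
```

(4, 5, 4)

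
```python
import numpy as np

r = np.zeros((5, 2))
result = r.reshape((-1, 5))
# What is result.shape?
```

(2, 5)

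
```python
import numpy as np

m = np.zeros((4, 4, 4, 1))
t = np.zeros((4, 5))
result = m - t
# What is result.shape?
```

(4, 4, 4, 5)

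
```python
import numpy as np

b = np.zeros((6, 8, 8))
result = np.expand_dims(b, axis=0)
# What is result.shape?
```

(1, 6, 8, 8)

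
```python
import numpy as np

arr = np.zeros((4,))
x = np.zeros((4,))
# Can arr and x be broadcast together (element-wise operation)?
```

Yes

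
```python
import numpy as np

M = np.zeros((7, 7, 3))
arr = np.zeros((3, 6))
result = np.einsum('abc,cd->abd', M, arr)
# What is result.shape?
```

(7, 7, 6)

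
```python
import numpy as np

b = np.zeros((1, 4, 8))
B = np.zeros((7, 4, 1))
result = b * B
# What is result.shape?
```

(7, 4, 8)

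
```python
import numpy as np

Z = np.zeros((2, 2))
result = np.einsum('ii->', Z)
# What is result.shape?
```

()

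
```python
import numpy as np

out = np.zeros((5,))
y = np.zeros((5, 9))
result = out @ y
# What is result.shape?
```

(9,)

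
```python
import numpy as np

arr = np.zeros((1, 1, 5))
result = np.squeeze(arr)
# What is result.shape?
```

(5,)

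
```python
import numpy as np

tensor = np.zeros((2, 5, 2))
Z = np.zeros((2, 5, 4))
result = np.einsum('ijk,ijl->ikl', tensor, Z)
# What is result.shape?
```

(2, 2, 4)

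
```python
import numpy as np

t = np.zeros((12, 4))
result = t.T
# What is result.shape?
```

(4, 12)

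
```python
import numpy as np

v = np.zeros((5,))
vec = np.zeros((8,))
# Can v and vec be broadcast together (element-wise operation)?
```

No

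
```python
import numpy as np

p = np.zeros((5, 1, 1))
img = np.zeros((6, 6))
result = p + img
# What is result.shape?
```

(5, 6, 6)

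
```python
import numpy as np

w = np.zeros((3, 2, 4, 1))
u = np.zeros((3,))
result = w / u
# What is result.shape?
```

(3, 2, 4, 3)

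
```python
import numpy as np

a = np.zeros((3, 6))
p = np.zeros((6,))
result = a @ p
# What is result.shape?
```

(3,)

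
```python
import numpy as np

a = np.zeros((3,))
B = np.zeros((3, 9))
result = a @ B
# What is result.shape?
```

(9,)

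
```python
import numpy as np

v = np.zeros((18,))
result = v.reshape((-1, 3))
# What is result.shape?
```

(6, 3)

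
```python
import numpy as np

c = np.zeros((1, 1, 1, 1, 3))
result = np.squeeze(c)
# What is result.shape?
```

(3,)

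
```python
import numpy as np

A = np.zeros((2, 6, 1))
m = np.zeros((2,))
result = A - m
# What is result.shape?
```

(2, 6, 2)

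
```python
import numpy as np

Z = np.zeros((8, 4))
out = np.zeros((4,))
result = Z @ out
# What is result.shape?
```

(8,)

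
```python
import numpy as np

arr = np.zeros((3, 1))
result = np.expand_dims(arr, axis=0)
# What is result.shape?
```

(1, 3, 1)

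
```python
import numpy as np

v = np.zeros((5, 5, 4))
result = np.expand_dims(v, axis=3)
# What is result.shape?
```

(5, 5, 4, 1)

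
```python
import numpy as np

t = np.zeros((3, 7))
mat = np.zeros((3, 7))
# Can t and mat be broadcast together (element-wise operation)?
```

Yes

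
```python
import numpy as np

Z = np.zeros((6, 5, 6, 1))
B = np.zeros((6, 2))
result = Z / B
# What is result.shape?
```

(6, 5, 6, 2)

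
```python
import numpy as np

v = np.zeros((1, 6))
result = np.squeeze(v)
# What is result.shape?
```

(6,)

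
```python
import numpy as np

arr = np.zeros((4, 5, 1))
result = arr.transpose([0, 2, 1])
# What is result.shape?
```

(4, 1, 5)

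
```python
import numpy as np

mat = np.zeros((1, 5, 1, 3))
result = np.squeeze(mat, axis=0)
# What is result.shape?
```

(5, 1, 3)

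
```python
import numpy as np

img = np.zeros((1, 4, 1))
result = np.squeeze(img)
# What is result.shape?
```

(4,)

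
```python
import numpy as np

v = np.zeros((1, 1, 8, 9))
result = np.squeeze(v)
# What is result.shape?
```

(8, 9)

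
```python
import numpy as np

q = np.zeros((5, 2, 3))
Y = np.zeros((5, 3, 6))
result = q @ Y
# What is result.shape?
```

(5, 2, 6)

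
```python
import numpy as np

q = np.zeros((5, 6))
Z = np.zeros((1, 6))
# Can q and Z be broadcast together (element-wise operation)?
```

Yes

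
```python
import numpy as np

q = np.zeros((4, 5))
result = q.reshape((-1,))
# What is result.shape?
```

(20,)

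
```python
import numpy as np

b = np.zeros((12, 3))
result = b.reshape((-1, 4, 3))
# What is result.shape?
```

(3, 4, 3)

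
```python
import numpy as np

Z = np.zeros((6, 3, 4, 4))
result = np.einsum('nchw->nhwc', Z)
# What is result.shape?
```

(6, 4, 4, 3)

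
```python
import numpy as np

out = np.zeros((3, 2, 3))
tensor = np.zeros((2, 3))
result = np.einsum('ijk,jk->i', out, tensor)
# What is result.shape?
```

(3,)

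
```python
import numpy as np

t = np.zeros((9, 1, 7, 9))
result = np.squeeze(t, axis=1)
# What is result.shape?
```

(9, 7, 9)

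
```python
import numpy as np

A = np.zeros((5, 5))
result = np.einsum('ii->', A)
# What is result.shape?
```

()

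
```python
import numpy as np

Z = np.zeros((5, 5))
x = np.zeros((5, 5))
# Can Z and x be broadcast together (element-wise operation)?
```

Yes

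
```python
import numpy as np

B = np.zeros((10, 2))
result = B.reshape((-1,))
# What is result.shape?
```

(20,)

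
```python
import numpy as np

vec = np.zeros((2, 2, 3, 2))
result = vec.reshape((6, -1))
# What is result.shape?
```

(6, 4)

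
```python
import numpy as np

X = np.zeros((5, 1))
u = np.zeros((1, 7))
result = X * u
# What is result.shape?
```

(5, 7)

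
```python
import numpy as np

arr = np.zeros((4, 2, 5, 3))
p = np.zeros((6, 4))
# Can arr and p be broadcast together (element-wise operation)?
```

No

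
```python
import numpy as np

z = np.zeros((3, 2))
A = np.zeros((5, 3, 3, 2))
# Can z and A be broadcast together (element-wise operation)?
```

Yes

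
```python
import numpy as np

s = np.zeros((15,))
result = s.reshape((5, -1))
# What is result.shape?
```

(5, 3)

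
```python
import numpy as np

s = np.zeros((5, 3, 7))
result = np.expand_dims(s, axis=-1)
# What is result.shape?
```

(5, 3, 7, 1)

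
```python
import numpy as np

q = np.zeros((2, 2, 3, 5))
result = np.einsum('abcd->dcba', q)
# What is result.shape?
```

(5, 3, 2, 2)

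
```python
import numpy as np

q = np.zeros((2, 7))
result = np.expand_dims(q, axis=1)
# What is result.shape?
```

(2, 1, 7)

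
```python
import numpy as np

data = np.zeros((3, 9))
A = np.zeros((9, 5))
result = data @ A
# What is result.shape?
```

(3, 5)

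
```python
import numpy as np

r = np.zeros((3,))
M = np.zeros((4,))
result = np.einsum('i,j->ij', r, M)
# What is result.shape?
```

(3, 4)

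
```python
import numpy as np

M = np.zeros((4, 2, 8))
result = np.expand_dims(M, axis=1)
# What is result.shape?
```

(4, 1, 2, 8)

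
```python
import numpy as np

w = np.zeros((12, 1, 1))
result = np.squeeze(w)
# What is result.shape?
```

(12,)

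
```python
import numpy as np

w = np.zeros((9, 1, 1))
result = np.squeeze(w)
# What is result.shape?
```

(9,)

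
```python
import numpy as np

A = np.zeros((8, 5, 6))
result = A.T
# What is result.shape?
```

(6, 5, 8)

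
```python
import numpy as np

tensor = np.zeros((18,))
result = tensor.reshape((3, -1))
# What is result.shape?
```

(3, 6)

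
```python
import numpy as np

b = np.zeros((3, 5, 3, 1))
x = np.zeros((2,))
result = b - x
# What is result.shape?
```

(3, 5, 3, 2)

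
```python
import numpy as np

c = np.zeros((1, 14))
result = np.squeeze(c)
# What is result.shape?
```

(14,)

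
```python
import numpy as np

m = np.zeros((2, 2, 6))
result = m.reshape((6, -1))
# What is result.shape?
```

(6, 4)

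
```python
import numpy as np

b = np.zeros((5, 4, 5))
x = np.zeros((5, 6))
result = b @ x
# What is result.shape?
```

(5, 4, 6)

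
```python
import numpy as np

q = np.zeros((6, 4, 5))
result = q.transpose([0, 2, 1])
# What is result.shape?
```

(6, 5, 4)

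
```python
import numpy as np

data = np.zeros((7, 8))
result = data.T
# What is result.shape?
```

(8, 7)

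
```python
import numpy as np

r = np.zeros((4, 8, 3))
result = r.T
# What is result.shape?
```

(3, 8, 4)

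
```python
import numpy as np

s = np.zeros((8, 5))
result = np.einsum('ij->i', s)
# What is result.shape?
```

(8,)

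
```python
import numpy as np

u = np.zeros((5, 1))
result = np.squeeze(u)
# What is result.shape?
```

(5,)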